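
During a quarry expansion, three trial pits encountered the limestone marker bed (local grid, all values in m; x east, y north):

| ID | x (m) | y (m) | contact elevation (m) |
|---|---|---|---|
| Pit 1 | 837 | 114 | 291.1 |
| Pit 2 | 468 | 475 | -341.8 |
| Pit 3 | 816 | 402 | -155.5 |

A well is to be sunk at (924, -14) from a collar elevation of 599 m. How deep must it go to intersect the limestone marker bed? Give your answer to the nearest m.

93 m

Two edge vectors: Pit 1→Pit 2 = (-369, 361, -632.9), Pit 1→Pit 3 = (-21, 288, -446.6).
Normal n = (Pit 1→Pit 2) × (Pit 1→Pit 3) = (21052.6, -151504.5, -98691).
So ∂z/∂x = −n_x/n_z = 0.21332 and ∂z/∂y = −n_y/n_z = −1.53514.
Intercept c from Pit 1: 291.1 − 178.55 + 175.01 = 287.56.
At (924, -14): z_contact = 197.1 + 21.5 + 287.56 = 506.2 m.
Depth below ground = 599 − 506.2 = 93 m.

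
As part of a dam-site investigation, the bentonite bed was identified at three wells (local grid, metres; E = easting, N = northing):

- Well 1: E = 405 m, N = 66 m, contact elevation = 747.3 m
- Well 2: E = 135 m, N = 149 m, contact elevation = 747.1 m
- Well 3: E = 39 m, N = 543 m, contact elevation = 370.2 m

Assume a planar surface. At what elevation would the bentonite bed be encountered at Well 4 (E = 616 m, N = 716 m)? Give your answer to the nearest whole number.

Two edge vectors: Well 1→Well 2 = (-270, 83, -0.2), Well 1→Well 3 = (-366, 477, -377.1).
Normal n = (Well 1→Well 2) × (Well 1→Well 3) = (-31203.9, -101743.8, -98412).
So ∂z/∂E = −n_x/n_z = −0.31707 and ∂z/∂N = −n_y/n_z = −1.03386.
Intercept c from Well 1: 747.3 + 128.42 + 68.23 = 943.95.
At (616, 716): z = −195.3 − 740.2 + 943.95 = 8.4 m.

8 m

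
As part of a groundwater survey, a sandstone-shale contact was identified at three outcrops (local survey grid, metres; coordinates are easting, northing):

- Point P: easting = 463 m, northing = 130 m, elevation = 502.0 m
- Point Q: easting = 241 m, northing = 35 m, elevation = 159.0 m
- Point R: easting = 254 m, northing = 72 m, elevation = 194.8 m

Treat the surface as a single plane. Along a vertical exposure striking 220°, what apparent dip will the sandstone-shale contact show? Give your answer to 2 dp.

51.08°

Let the plane be z = a·easting + b·northing + c.
Point Q−Point P: −222a − 95b = −343;  Point R−Point P: −209a − 58b = −307.2.
Solving gives a = 1.33114, b = 0.49987.
Unit vector along 220° is (sin 220°, cos 220°) = (-0.6428, -0.7660).
Slope in that direction = a·(-0.6428) + b·(-0.7660) = −1.23856.
Apparent dip = arctan|1.23856| = 51.08° (true dip is 54.9°, so apparent ≤ true as expected).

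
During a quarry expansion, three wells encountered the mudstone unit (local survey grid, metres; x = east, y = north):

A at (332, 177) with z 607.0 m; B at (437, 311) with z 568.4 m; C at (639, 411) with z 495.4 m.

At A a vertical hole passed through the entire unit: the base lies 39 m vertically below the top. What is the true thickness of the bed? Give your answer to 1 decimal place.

Let the plane be z = a·x + b·y + c.
B−A: 105a + 134b = −38.6;  C−A: 307a + 234b = −111.6.
Solving gives a = −0.35744, b = −0.00798.
|∇z| = √(a²+b²) = 0.35753, so dip δ = arctan(0.35753) = 19.67°.
True thickness = vertical thickness × cos δ = 39 × cos 19.67° = 36.7 m.

36.7 m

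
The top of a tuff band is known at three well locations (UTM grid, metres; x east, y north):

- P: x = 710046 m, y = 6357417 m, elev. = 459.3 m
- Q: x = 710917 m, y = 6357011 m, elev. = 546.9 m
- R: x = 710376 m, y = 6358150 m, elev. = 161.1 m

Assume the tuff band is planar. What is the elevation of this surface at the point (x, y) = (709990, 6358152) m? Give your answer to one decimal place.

188.8 m

Let the plane be z = a·x + b·y + c.
Q−P: 871a − 406b = 87.6;  R−P: 330a + 733b = −298.2.
Solving gives a = −0.073610444, b = −0.373681519.
Then c = 459.3 − a·710046 − b·6357417 = 2428375.34.
At (709990, 6358152): z = −52262.7 − 2375923.9 + 2428375.34 = 188.8 m.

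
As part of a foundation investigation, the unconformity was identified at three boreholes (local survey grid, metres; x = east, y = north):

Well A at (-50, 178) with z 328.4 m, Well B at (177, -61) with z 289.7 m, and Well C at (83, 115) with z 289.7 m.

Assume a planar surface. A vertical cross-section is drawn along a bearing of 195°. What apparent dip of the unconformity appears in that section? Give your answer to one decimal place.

Two edge vectors: Well A→Well B = (227, -239, -38.7), Well A→Well C = (133, -63, -38.7).
Normal n = (Well A→Well B) × (Well A→Well C) = (6811.2, 3637.8, 17486).
So ∂z/∂x = −n_x/n_z = −0.38952 and ∂z/∂y = −n_y/n_z = −0.20804.
Unit vector along 195° is (sin 195°, cos 195°) = (-0.2588, -0.9659).
Slope in that direction = a·(-0.2588) + b·(-0.9659) = 0.30177.
Apparent dip = arctan|0.30177| = 16.8° (true dip is 23.8°, so apparent ≤ true as expected).

16.8°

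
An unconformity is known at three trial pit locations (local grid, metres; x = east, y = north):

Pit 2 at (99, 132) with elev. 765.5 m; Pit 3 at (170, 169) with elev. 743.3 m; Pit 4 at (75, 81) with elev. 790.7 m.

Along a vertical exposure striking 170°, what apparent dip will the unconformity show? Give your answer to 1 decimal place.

Two edge vectors: Pit 2→Pit 3 = (71, 37, -22.2), Pit 2→Pit 4 = (-24, -51, 25.2).
Normal n = (Pit 2→Pit 3) × (Pit 2→Pit 4) = (-199.8, -1256.4, -2733).
So ∂z/∂x = −n_x/n_z = −0.07311 and ∂z/∂y = −n_y/n_z = −0.45971.
Unit vector along 170° is (sin 170°, cos 170°) = (0.1736, -0.9848).
Slope in that direction = a·(0.1736) + b·(-0.9848) = 0.44004.
Apparent dip = arctan|0.44004| = 23.8° (true dip is 25.0°, so apparent ≤ true as expected).

23.8°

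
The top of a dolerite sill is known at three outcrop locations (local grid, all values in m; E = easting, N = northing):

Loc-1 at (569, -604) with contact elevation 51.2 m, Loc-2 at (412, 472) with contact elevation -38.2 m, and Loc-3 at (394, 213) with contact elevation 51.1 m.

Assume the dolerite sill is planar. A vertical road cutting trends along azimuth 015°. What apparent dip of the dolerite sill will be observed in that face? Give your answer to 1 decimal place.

Two edge vectors: Loc-1→Loc-2 = (-157, 1076, -89.4), Loc-1→Loc-3 = (-175, 817, -0.1).
Normal n = (Loc-1→Loc-2) × (Loc-1→Loc-3) = (72932.2, 15629.3, 60031).
So ∂z/∂E = −n_x/n_z = −1.21491 and ∂z/∂N = −n_y/n_z = −0.26035.
Unit vector along 015° is (sin 15°, cos 15°) = (0.2588, 0.9659).
Slope in that direction = a·(0.2588) + b·(0.9659) = −0.56592.
Apparent dip = arctan|0.56592| = 29.5° (true dip is 51.2°, so apparent ≤ true as expected).

29.5°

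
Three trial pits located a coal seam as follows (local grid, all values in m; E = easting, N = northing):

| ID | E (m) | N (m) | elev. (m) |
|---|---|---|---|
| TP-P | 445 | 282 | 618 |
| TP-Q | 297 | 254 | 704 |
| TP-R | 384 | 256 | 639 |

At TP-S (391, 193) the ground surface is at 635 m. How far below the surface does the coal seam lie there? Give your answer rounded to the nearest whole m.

Two edge vectors: TP-P→TP-Q = (-148, -28, 86), TP-P→TP-R = (-61, -26, 21).
Normal n = (TP-P→TP-Q) × (TP-P→TP-R) = (1648, -2138, 2140).
So ∂z/∂E = −n_x/n_z = −0.77009 and ∂z/∂N = −n_y/n_z = 0.99907.
Intercept c from TP-P: 618 + 342.69 − 281.74 = 678.96.
At (391, 193): z_contact = −301.1 + 192.8 + 678.96 = 570.7 m.
Depth below ground = 635 − 570.7 = 64 m.

64 m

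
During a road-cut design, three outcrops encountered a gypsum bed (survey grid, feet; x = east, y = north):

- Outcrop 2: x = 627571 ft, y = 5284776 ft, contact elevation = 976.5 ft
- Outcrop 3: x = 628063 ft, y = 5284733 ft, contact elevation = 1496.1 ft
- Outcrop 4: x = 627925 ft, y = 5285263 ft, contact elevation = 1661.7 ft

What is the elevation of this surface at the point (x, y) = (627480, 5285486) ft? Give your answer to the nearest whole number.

Let the plane be z = a·x + b·y + c.
Outcrop 3−Outcrop 2: 492a − 43b = 519.6;  Outcrop 4−Outcrop 2: 354a + 487b = 685.2.
Solving gives a = 1.10863413, b = 0.60111606.
Then c = 976.5 − a·627571 − b·5284776 = −3871533.83.
At (627480, 5285486): z = 695645.7 + 3177190.5 − 3871533.83 = 1302.4 ft.

1302 ft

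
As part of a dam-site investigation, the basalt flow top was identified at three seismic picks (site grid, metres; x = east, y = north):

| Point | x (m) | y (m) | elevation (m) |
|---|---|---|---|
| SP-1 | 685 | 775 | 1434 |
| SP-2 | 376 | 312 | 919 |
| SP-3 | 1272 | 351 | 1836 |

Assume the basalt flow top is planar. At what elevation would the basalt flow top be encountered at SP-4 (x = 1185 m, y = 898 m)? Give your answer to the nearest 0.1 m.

1990.5 m

Let the plane be z = a·x + b·y + c.
SP-2−SP-1: −309a − 463b = −515;  SP-3−SP-1: 587a − 424b = 402.
Solving gives a = 1.004193, b = 0.442126.
Then c = 1434 − a·685 − b·775 = 403.48.
At (1185, 898): z = 1190.0 + 397.0 + 403.48 = 1990.5 m.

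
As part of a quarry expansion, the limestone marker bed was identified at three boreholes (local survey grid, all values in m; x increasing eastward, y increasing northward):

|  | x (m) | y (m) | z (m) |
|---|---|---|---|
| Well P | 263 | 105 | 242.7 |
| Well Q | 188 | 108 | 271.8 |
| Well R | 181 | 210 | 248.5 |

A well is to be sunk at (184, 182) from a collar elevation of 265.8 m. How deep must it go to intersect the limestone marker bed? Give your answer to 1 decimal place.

11.3 m

Two edge vectors: Well P→Well Q = (-75, 3, 29.1), Well P→Well R = (-82, 105, 5.8).
Normal n = (Well P→Well Q) × (Well P→Well R) = (-3038.1, -1951.2, -7629).
So ∂z/∂x = −n_x/n_z = −0.39823 and ∂z/∂y = −n_y/n_z = −0.25576.
Intercept c from Well P: 242.7 + 104.73 + 26.85 = 374.29.
At (184, 182): z_contact = −73.27 − 46.55 + 374.29 = 254.47 m.
Depth below ground = 265.8 − 254.47 = 11.3 m.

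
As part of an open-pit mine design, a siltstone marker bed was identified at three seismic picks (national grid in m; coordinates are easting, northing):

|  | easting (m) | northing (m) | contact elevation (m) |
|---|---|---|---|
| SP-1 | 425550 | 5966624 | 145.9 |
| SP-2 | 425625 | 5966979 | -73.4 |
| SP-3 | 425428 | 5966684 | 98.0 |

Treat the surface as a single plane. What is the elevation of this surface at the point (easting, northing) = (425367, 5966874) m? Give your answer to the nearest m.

Let the plane be z = a·easting + b·northing + c.
SP-2−SP-1: 75a + 355b = −219.3;  SP-3−SP-1: −122a + 60b = −47.9.
Solving gives a = 0.08045388, b = −0.63474378.
Then c = 145.9 − a·425550 − b·5966624 = 3753186.21.
At (425367, 5966874): z = 34222.4 − 3787436.1 + 3753186.21 = -27.5 m.

-28 m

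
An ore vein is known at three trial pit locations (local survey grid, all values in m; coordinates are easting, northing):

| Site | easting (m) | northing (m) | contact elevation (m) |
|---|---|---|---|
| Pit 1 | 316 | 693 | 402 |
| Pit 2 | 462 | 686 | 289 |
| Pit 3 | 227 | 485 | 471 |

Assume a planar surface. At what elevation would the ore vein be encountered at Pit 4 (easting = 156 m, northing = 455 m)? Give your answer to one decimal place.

Two edge vectors: Pit 1→Pit 2 = (146, -7, -113), Pit 1→Pit 3 = (-89, -208, 69).
Normal n = (Pit 1→Pit 2) × (Pit 1→Pit 3) = (-23987, -17, -30991).
So ∂z/∂easting = −n_x/n_z = −0.77400 and ∂z/∂northing = −n_y/n_z = −0.00055.
Intercept c from Pit 1: 402 + 244.58 + 0.38 = 646.96.
At (156, 455): z = −120.7 − 0.2 + 646.96 = 526.0 m.

526.0 m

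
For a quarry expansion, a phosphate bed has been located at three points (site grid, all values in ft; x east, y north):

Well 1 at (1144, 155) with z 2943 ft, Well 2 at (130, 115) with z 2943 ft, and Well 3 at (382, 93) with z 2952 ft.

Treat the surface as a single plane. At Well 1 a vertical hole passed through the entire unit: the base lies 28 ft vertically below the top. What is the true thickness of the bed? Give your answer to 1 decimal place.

26.9 ft

Two edge vectors: Well 1→Well 2 = (-1014, -40, 0), Well 1→Well 3 = (-762, -62, 9).
Normal n = (Well 1→Well 2) × (Well 1→Well 3) = (-360, 9126, 32388).
So ∂z/∂x = −n_x/n_z = 0.01112 and ∂z/∂y = −n_y/n_z = −0.28177.
|∇z| = √(a²+b²) = 0.28199, so dip δ = arctan(0.28199) = 15.75°.
True thickness = vertical thickness × cos δ = 28 × cos 15.75° = 26.9 ft.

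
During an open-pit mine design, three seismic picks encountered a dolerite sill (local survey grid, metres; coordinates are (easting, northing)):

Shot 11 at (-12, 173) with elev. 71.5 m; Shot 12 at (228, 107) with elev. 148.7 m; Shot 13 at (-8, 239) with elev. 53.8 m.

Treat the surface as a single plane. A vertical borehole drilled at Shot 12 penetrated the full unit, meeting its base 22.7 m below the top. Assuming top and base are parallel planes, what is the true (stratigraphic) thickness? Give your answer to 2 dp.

Let the plane be z = a·E + b·N + c.
Shot 12−Shot 11: 240a − 66b = 77.2;  Shot 13−Shot 11: 4a + 66b = −17.7.
Solving gives a = 0.24385, b = −0.28296.
|∇z| = √(a²+b²) = 0.37354, so dip δ = arctan(0.37354) = 20.48°.
True thickness = vertical thickness × cos δ = 22.7 × cos 20.48° = 21.26 m.

21.26 m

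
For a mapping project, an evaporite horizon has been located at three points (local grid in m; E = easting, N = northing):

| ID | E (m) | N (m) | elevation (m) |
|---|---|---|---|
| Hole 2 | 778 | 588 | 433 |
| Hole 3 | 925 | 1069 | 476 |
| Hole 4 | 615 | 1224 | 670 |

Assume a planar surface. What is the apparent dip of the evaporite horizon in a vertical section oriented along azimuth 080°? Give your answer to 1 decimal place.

Let the plane be z = a·E + b·N + c.
Hole 3−Hole 2: 147a + 481b = 43;  Hole 4−Hole 2: −163a + 636b = 237.
Solving gives a = −0.50408, b = 0.24345.
Unit vector along 080° is (sin 80°, cos 80°) = (0.9848, 0.1736).
Slope in that direction = a·(0.9848) + b·(0.1736) = −0.45415.
Apparent dip = arctan|0.45415| = 24.4° (true dip is 29.2°, so apparent ≤ true as expected).

24.4°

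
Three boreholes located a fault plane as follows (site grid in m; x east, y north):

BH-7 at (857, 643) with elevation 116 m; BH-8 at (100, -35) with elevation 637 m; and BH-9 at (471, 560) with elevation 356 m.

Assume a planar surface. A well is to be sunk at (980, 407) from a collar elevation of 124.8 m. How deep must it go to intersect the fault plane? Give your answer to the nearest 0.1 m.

Two edge vectors: BH-7→BH-8 = (-757, -678, 521), BH-7→BH-9 = (-386, -83, 240).
Normal n = (BH-7→BH-8) × (BH-7→BH-9) = (-119477, -19426, -198877).
So ∂z/∂x = −n_x/n_z = −0.60076 and ∂z/∂y = −n_y/n_z = −0.09768.
Intercept c from BH-7: 116 + 514.85 + 62.81 = 693.66.
At (980, 407): z_contact = −588.74 − 39.76 + 693.66 = 65.16 m.
Depth below ground = 124.8 − 65.16 = 59.6 m.

59.6 m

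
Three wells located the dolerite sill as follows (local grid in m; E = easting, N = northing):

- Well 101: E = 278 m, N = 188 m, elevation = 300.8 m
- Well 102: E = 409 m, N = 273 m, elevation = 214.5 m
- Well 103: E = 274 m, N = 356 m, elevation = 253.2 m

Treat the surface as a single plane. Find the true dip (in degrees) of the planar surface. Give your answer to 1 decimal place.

Let the plane be z = a·E + b·N + c.
Well 102−Well 101: 131a + 85b = −86.3;  Well 103−Well 101: −4a + 168b = −47.6.
Solving gives a = −0.46771, b = −0.29447.
Gradient magnitude |∇z| = √(a² + b²) = √(0.21875 + 0.08671) = 0.55269.
True dip = arctan(0.55269) = 28.9°, dipping toward ENE (azimuth ≈ 058°).

28.9°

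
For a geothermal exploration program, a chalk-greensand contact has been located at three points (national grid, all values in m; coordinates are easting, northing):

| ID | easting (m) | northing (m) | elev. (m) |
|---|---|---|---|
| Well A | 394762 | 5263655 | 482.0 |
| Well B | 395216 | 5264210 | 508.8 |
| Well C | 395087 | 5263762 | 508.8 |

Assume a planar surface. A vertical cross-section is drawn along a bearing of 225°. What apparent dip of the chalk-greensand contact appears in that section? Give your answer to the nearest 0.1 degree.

Two edge vectors: Well A→Well B = (454, 555, 26.8), Well A→Well C = (325, 107, 26.8).
Normal n = (Well A→Well B) × (Well A→Well C) = (12006.4, -3457.2, -131797).
So ∂z/∂easting = −n_x/n_z = 0.09110 and ∂z/∂northing = −n_y/n_z = −0.02623.
Unit vector along 225° is (sin 225°, cos 225°) = (-0.7071, -0.7071).
Slope in that direction = a·(-0.7071) + b·(-0.7071) = −0.04587.
Apparent dip = arctan|0.04587| = 2.6° (true dip is 5.4°, so apparent ≤ true as expected).

2.6°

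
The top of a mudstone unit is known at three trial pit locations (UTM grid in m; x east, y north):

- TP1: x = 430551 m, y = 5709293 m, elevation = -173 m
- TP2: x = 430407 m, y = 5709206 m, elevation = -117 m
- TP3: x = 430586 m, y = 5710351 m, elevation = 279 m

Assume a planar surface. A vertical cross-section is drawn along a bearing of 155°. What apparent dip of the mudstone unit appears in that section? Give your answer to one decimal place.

34.5°

Two edge vectors: TP1→TP2 = (-144, -87, 56), TP1→TP3 = (35, 1058, 452).
Normal n = (TP1→TP2) × (TP1→TP3) = (-98572, 67048, -149307).
So ∂z/∂x = −n_x/n_z = −0.66020 and ∂z/∂y = −n_y/n_z = 0.44906.
Unit vector along 155° is (sin 155°, cos 155°) = (0.4226, -0.9063).
Slope in that direction = a·(0.4226) + b·(-0.9063) = −0.68600.
Apparent dip = arctan|0.68600| = 34.5° (true dip is 38.6°, so apparent ≤ true as expected).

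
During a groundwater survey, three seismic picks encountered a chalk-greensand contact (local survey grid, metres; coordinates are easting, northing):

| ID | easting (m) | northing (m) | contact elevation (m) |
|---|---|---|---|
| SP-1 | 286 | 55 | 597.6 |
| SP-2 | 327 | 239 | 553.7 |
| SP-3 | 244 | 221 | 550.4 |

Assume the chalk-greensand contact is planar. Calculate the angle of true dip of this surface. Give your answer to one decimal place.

15.5°

Let the plane be z = a·easting + b·northing + c.
SP-2−SP-1: 41a + 184b = −43.9;  SP-3−SP-1: −42a + 166b = −47.2.
Solving gives a = 0.09615, b = −0.26001.
Gradient magnitude |∇z| = √(a² + b²) = √(0.00924 + 0.06761) = 0.27722.
True dip = arctan(0.27722) = 15.5°, dipping toward NNW (azimuth ≈ 340°).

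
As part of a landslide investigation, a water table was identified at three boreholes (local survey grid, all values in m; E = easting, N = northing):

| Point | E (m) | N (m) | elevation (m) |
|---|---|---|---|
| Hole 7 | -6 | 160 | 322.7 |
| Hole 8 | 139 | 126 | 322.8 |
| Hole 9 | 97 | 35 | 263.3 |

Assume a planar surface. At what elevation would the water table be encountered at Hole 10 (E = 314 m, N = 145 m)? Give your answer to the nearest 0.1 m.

358.3 m

Let the plane be z = a·E + b·N + c.
Hole 8−Hole 7: 145a − 34b = 0.1;  Hole 9−Hole 7: 103a − 125b = −59.4.
Solving gives a = 0.13897, b = 0.58971.
Then c = 322.7 − a·-6 − b·160 = 229.18.
At (314, 145): z = 43.6 + 85.5 + 229.18 = 358.3 m.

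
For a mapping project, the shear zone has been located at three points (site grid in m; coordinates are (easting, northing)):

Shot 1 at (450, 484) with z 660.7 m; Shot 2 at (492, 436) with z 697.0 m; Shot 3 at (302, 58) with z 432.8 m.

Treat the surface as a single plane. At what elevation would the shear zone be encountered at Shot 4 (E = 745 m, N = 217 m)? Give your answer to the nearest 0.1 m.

927.4 m

Two edge vectors: Shot 1→Shot 2 = (42, -48, 36.3), Shot 1→Shot 3 = (-148, -426, -227.9).
Normal n = (Shot 1→Shot 2) × (Shot 1→Shot 3) = (26403, 4199.4, -24996).
So ∂z/∂E = −n_x/n_z = 1.05629 and ∂z/∂N = −n_y/n_z = 0.16800.
Intercept c from Shot 1: 660.7 − 475.33 − 81.31 = 104.06.
At (745, 217): z = 786.9 + 36.5 + 104.06 = 927.4 m.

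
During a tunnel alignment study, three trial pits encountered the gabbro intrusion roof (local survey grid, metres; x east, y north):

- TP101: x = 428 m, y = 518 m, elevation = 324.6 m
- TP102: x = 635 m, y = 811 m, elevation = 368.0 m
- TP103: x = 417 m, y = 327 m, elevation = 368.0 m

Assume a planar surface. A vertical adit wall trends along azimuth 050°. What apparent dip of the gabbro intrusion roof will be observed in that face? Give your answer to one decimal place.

15.4°

Two edge vectors: TP101→TP102 = (207, 293, 43.4), TP101→TP103 = (-11, -191, 43.4).
Normal n = (TP101→TP102) × (TP101→TP103) = (21005.6, -9461.2, -36314).
So ∂z/∂x = −n_x/n_z = 0.57844 and ∂z/∂y = −n_y/n_z = −0.26054.
Unit vector along 050° is (sin 50°, cos 50°) = (0.7660, 0.6428).
Slope in that direction = a·(0.7660) + b·(0.6428) = 0.27564.
Apparent dip = arctan|0.27564| = 15.4° (true dip is 32.4°, so apparent ≤ true as expected).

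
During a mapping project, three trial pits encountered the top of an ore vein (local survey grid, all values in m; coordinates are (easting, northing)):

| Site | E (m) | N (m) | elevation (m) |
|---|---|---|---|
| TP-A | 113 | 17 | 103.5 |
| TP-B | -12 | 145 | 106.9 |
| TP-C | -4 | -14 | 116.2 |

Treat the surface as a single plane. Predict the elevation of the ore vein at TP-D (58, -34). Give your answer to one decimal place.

Let the plane be z = a·E + b·N + c.
TP-B−TP-A: −125a + 128b = 3.4;  TP-C−TP-A: −117a − 31b = 12.7.
Solving gives a = −0.09183, b = −0.06311.
Then c = 103.5 − a·113 − b·17 = 114.95.
At (58, -34): z = −5.3 + 2.1 + 114.95 = 111.8 m.

111.8 m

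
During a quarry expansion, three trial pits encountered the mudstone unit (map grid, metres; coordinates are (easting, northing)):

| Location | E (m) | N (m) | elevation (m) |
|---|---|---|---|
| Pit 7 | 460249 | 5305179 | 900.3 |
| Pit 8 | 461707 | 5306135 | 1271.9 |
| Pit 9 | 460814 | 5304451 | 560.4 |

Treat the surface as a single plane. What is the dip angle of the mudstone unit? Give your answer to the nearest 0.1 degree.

23.8°

Let the plane be z = a·E + b·N + c.
Pit 8−Pit 7: 1458a + 956b = 371.6;  Pit 9−Pit 7: 565a − 728b = −339.9.
Solving gives a = −0.03398, b = 0.44052.
Gradient magnitude |∇z| = √(a² + b²) = √(0.00115 + 0.19406) = 0.44183.
True dip = arctan(0.44183) = 23.8°, dipping toward S (azimuth ≈ 176°).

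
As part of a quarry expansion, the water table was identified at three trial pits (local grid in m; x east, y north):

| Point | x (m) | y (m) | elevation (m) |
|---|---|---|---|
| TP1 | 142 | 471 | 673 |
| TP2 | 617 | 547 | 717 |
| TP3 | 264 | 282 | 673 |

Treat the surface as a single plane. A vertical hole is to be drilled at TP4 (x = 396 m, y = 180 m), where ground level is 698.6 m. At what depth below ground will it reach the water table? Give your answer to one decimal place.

20.0 m

Two edge vectors: TP1→TP2 = (475, 76, 44), TP1→TP3 = (122, -189, 0).
Normal n = (TP1→TP2) × (TP1→TP3) = (8316, 5368, -99047).
So ∂z/∂x = −n_x/n_z = 0.08396 and ∂z/∂y = −n_y/n_z = 0.05420.
Intercept c from TP1: 673 − 11.92 − 25.53 = 635.55.
At (396, 180): z_contact = 33.25 + 9.76 + 635.55 = 678.55 m.
Depth below ground = 698.6 − 678.55 = 20.0 m.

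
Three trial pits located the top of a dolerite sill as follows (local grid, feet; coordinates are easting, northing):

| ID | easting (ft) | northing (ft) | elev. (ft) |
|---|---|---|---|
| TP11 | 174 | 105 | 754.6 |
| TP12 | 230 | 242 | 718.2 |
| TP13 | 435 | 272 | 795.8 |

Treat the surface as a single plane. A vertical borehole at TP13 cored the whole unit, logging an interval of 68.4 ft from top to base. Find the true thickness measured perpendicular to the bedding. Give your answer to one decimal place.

57.9 ft

Let the plane be z = a·easting + b·northing + c.
TP12−TP11: 56a + 137b = −36.4;  TP13−TP11: 261a + 167b = 41.2.
Solving gives a = 0.44398, b = −0.44717.
|∇z| = √(a²+b²) = 0.63014, so dip δ = arctan(0.63014) = 32.22°.
True thickness = vertical thickness × cos δ = 68.4 × cos 32.22° = 57.9 ft.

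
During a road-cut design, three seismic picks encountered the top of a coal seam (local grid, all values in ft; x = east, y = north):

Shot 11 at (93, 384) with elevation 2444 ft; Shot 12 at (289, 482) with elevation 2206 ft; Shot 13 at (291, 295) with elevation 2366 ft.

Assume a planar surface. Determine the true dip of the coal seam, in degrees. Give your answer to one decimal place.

Let the plane be z = a·x + b·y + c.
Shot 12−Shot 11: 196a + 98b = −238;  Shot 13−Shot 11: 198a − 89b = −78.
Solving gives a = −0.78229, b = −0.86398.
Gradient magnitude |∇z| = √(a² + b²) = √(0.61199 + 0.74646) = 1.16553.
True dip = arctan(1.16553) = 49.4°, dipping toward NE (azimuth ≈ 042°).

49.4°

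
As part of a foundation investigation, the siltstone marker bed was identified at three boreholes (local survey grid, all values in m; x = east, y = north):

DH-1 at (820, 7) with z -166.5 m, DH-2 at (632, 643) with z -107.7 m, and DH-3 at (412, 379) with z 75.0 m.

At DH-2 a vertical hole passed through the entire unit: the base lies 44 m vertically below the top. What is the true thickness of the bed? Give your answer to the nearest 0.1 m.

Let the plane be z = a·x + b·y + c.
DH-2−DH-1: −188a + 636b = 58.8;  DH-3−DH-1: −408a + 372b = 241.5.
Solving gives a = −0.69490, b = −0.11296.
|∇z| = √(a²+b²) = 0.70402, so dip δ = arctan(0.70402) = 35.15°.
True thickness = vertical thickness × cos δ = 44 × cos 35.15° = 36.0 m.

36.0 m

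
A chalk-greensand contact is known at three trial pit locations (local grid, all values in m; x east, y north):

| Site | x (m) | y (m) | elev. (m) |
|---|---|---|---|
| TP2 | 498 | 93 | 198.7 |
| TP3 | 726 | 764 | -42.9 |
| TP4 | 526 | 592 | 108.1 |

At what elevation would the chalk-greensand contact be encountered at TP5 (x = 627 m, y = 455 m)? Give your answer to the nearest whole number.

65 m

Two edge vectors: TP2→TP3 = (228, 671, -241.6), TP2→TP4 = (28, 499, -90.6).
Normal n = (TP2→TP3) × (TP2→TP4) = (59765.8, 13892, 94984).
So ∂z/∂x = −n_x/n_z = −0.62922 and ∂z/∂y = −n_y/n_z = −0.14626.
Intercept c from TP2: 198.7 + 313.35 + 13.60 = 525.65.
At (627, 455): z = −394.5 − 66.5 + 525.65 = 64.6 m.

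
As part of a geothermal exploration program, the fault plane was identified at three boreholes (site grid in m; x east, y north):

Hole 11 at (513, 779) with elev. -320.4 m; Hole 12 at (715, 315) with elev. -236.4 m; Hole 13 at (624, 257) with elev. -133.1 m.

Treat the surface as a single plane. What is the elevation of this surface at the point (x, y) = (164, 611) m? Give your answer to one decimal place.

47.0 m

Two edge vectors: Hole 11→Hole 12 = (202, -464, 84), Hole 11→Hole 13 = (111, -522, 187.3).
Normal n = (Hole 11→Hole 12) × (Hole 11→Hole 13) = (-43059.2, -28510.6, -53940).
So ∂z/∂x = −n_x/n_z = −0.79828 and ∂z/∂y = −n_y/n_z = −0.52856.
Intercept c from Hole 11: -320.4 + 409.52 + 411.75 = 500.87.
At (164, 611): z = −130.9 − 323.0 + 500.87 = 47.0 m.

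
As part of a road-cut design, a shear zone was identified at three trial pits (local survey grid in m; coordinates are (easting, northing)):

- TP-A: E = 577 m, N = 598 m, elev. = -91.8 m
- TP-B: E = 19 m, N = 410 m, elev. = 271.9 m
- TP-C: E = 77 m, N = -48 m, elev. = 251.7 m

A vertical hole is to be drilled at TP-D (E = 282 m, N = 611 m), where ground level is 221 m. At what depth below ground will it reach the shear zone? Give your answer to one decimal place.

Let the plane be z = a·E + b·N + c.
TP-B−TP-A: −558a − 188b = 363.7;  TP-C−TP-A: −500a − 646b = 343.5.
Solving gives a = −0.63937, b = −0.03686.
Then c = -91.8 − a·577 − b·598 = 299.16.
At (282, 611): z_contact = −180.30 − 22.52 + 299.16 = 96.34 m.
Depth below ground = 221 − 96.34 = 124.7 m.

124.7 m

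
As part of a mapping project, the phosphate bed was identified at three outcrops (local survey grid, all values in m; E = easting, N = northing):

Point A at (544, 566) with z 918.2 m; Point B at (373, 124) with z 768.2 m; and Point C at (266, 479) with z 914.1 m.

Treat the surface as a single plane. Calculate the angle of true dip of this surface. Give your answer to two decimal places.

Two edge vectors: Point A→Point B = (-171, -442, -150), Point A→Point C = (-278, -87, -4.1).
Normal n = (Point A→Point B) × (Point A→Point C) = (-11237.8, 40998.9, -107999).
So ∂z/∂E = −n_x/n_z = −0.10405 and ∂z/∂N = −n_y/n_z = 0.37962.
Gradient magnitude |∇z| = √(a² + b²) = √(0.01083 + 0.14411) = 0.39363.
True dip = arctan(0.39363) = 21.49°, dipping toward SSE (azimuth ≈ 165°).

21.49°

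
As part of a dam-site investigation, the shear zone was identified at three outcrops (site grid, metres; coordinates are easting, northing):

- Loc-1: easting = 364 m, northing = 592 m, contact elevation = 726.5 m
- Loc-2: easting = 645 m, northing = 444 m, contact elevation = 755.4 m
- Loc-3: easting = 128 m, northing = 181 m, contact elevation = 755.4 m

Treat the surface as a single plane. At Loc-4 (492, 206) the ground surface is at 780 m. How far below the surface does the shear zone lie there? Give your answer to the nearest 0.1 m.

Let the plane be z = a·easting + b·northing + c.
Loc-2−Loc-1: 281a − 148b = 28.9;  Loc-3−Loc-1: −236a − 411b = 28.9.
Solving gives a = 0.05053, b = −0.09933.
Then c = 726.5 − a·364 − b·592 = 766.91.
At (492, 206): z_contact = 24.86 − 20.46 + 766.91 = 771.31 m.
Depth below ground = 780 − 771.31 = 8.7 m.

8.7 m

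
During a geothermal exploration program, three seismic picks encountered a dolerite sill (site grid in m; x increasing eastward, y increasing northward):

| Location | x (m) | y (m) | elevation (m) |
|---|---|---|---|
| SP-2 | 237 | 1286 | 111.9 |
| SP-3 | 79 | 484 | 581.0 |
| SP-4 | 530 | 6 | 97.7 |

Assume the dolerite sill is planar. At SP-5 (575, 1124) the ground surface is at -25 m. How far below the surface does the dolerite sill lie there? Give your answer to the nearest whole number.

Let the plane be z = a·x + b·y + c.
SP-3−SP-2: −158a − 802b = 469.1;  SP-4−SP-2: 293a − 1280b = −14.2.
Solving gives a = −1.39936, b = −0.30923.
Then c = 111.9 − a·237 − b·1286 = 841.22.
At (575, 1124): z_contact = −804.6 − 347.6 + 841.22 = -311.0 m.
Depth below ground = -25 − (-311.0) = 286 m.

286 m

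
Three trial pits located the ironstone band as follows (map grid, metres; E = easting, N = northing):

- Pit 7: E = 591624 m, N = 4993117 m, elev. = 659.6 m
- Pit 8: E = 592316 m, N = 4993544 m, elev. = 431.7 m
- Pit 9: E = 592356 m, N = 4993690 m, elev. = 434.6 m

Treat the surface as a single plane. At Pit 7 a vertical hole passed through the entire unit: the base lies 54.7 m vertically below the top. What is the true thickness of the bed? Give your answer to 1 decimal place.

Two edge vectors: Pit 7→Pit 8 = (692, 427, -227.9), Pit 7→Pit 9 = (732, 573, -225).
Normal n = (Pit 7→Pit 8) × (Pit 7→Pit 9) = (34511.7, -11122.8, 83952).
So ∂z/∂E = −n_x/n_z = −0.41109 and ∂z/∂N = −n_y/n_z = 0.13249.
|∇z| = √(a²+b²) = 0.43191, so dip δ = arctan(0.43191) = 23.36°.
True thickness = vertical thickness × cos δ = 54.7 × cos 23.36° = 50.2 m.

50.2 m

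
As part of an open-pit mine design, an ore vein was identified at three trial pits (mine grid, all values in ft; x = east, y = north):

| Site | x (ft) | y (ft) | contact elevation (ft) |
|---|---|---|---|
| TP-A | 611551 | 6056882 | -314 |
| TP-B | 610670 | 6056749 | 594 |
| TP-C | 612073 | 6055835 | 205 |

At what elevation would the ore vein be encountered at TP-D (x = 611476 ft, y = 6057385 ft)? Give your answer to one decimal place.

Let the plane be z = a·x + b·y + c.
TP-B−TP-A: −881a − 133b = 908;  TP-C−TP-A: 522a − 1047b = 519.
Solving gives a = −0.888908717, b = −0.938882856.
Then c = -314 − a·611551 − b·6056882 = 6230001.69.
At (611476, 6057385): z = −543546.3 − 5687174.9 + 6230001.69 = -719.6 ft.

-719.6 ft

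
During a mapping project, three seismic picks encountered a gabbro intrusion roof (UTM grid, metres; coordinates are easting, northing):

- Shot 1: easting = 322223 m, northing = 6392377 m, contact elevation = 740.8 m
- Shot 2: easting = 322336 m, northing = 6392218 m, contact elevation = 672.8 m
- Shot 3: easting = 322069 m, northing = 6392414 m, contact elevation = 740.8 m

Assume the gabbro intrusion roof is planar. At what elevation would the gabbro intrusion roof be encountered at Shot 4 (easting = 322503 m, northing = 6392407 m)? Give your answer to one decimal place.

791.0 m

Two edge vectors: Shot 1→Shot 2 = (113, -159, -68), Shot 1→Shot 3 = (-154, 37, 0).
Normal n = (Shot 1→Shot 2) × (Shot 1→Shot 3) = (2516, 10472, -20305).
So ∂z/∂easting = −n_x/n_z = 0.123910367 and ∂z/∂northing = −n_y/n_z = 0.515735041.
Intercept c from Shot 1: 740.8 − 39926.77 − 3296772.81 = −3335958.78.
At (322503, 6392407): z = 39961.5 + 3296788.3 − 3335958.78 = 791.0 m.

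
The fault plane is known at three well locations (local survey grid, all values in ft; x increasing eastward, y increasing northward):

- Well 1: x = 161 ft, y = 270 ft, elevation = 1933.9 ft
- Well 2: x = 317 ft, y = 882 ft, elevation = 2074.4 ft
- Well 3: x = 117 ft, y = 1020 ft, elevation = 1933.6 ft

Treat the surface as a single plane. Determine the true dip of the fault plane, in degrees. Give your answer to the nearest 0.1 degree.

Let the plane be z = a·x + b·y + c.
Well 2−Well 1: 156a + 612b = 140.5;  Well 3−Well 1: −44a + 750b = −0.3.
Solving gives a = 0.73341, b = 0.04263.
Gradient magnitude |∇z| = √(a² + b²) = √(0.53789 + 0.00182) = 0.73465.
True dip = arctan(0.73465) = 36.3°, dipping toward W (azimuth ≈ 267°).

36.3°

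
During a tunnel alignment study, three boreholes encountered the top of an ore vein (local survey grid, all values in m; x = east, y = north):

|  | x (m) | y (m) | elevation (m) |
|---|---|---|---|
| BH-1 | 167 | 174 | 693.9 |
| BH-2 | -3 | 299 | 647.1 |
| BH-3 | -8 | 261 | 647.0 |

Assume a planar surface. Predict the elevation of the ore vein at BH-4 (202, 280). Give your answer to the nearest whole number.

Two edge vectors: BH-1→BH-2 = (-170, 125, -46.8), BH-1→BH-3 = (-175, 87, -46.9).
Normal n = (BH-1→BH-2) × (BH-1→BH-3) = (-1790.9, 217, 7085).
So ∂z/∂x = −n_x/n_z = 0.25277 and ∂z/∂y = −n_y/n_z = −0.03063.
Intercept c from BH-1: 693.9 − 42.21 + 5.33 = 657.02.
At (202, 280): z = 51.1 − 8.6 + 657.02 = 699.5 m.

700 m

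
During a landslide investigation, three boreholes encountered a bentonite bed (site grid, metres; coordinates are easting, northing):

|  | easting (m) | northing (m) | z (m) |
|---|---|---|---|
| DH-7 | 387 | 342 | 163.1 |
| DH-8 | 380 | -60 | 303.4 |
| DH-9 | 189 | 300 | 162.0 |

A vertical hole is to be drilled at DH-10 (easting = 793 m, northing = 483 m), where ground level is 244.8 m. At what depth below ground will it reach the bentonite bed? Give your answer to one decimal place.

98.7 m

Two edge vectors: DH-7→DH-8 = (-7, -402, 140.3), DH-7→DH-9 = (-198, -42, -1.1).
Normal n = (DH-7→DH-8) × (DH-7→DH-9) = (6334.8, -27787.1, -79302).
So ∂z/∂easting = −n_x/n_z = 0.07988 and ∂z/∂northing = −n_y/n_z = −0.35040.
Intercept c from DH-7: 163.1 − 30.91 + 119.84 = 252.02.
At (793, 483): z_contact = 63.35 − 169.24 + 252.02 = 146.13 m.
Depth below ground = 244.8 − 146.13 = 98.7 m.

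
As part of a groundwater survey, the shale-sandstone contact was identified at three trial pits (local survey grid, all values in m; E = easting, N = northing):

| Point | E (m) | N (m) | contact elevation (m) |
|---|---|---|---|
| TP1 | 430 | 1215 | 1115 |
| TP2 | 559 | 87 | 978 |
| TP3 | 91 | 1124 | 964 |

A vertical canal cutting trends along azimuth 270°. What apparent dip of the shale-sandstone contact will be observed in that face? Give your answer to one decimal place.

21.8°

Let the plane be z = a·E + b·N + c.
TP2−TP1: 129a − 1128b = −137;  TP3−TP1: −339a − 91b = −151.
Solving gives a = 0.40053, b = 0.16726.
Unit vector along 270° is (sin 270°, cos 270°) = (-1.0000, -0.0000).
Slope in that direction = a·(-1.0000) + b·(-0.0000) = −0.40053.
Apparent dip = arctan|0.40053| = 21.8° (true dip is 23.5°, so apparent ≤ true as expected).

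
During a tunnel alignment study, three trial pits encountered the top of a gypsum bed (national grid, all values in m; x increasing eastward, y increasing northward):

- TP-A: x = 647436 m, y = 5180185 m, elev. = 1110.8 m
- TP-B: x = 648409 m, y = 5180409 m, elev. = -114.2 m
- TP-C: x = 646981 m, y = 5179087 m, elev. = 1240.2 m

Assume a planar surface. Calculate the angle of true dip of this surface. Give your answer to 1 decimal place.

Let the plane be z = a·x + b·y + c.
TP-B−TP-A: 973a + 224b = −1225;  TP-C−TP-A: −455a − 1098b = 129.4.
Solving gives a = −1.36177, b = 0.44645.
Gradient magnitude |∇z| = √(a² + b²) = √(1.85443 + 0.19932) = 1.43309.
True dip = arctan(1.43309) = 55.1°, dipping toward ESE (azimuth ≈ 108°).

55.1°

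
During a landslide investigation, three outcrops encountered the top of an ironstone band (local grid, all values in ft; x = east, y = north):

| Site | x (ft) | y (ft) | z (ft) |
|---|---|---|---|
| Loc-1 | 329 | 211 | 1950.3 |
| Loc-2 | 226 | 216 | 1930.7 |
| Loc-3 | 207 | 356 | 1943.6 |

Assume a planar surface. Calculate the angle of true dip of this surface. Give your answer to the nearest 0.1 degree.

12.9°

Let the plane be z = a·x + b·y + c.
Loc-2−Loc-1: −103a + 5b = −19.6;  Loc-3−Loc-1: −122a + 145b = −6.7.
Solving gives a = 0.19606, b = 0.11875.
Gradient magnitude |∇z| = √(a² + b²) = √(0.03844 + 0.01410) = 0.22922.
True dip = arctan(0.22922) = 12.9°, dipping toward WSW (azimuth ≈ 239°).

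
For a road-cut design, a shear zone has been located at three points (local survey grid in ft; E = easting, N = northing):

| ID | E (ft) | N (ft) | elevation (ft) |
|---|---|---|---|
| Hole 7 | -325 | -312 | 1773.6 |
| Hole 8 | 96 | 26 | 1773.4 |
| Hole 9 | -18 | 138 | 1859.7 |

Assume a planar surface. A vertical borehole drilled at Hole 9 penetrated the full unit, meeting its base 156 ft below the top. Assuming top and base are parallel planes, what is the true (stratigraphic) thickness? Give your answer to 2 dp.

Let the plane be z = a·E + b·N + c.
Hole 8−Hole 7: 421a + 338b = −0.2;  Hole 9−Hole 7: 307a + 450b = 86.1.
Solving gives a = −0.34069, b = 0.42376.
|∇z| = √(a²+b²) = 0.54373, so dip δ = arctan(0.54373) = 28.53°.
True thickness = vertical thickness × cos δ = 156 × cos 28.53° = 137.05 ft.

137.05 ft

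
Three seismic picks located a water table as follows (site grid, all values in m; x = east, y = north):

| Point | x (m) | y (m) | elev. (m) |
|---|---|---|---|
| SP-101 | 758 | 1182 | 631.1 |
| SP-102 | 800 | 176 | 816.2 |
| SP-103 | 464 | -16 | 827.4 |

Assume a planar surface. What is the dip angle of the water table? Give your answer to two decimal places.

10.99°

Two edge vectors: SP-101→SP-102 = (42, -1006, 185.1), SP-101→SP-103 = (-294, -1198, 196.3).
Normal n = (SP-101→SP-102) × (SP-101→SP-103) = (24272, -62664, -346080).
So ∂z/∂x = −n_x/n_z = 0.07013 and ∂z/∂y = −n_y/n_z = −0.18107.
Gradient magnitude |∇z| = √(a² + b²) = √(0.00492 + 0.03279) = 0.19418.
True dip = arctan(0.19418) = 10.99°, dipping toward NNW (azimuth ≈ 339°).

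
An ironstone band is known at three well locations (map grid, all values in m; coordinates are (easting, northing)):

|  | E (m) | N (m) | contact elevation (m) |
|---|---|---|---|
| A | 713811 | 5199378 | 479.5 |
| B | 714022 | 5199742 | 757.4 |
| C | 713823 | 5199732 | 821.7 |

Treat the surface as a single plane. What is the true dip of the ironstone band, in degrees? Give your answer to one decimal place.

Let the plane be z = a·E + b·N + c.
B−A: 211a + 364b = 277.9;  C−A: 12a + 354b = 342.2.
Solving gives a = −0.37233, b = 0.97929.
Gradient magnitude |∇z| = √(a² + b²) = √(0.13863 + 0.95900) = 1.04768.
True dip = arctan(1.04768) = 46.3°, dipping toward SSE (azimuth ≈ 159°).

46.3°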